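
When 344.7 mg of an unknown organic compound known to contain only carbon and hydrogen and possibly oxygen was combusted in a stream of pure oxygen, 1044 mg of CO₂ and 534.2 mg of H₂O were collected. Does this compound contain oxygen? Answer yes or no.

mol C = 1.044 g CO₂ ÷ 44.009 g/mol = 0.023722 mol
mol H = 2 × 0.5342 g H₂O ÷ 18.015 g/mol = 0.059306 mol
C and H together account for 0.34471 g — essentially the entire 0.3447 g sample — so the compound contains no oxygen.

no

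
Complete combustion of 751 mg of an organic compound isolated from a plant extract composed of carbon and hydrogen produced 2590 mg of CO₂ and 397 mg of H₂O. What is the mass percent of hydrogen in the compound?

5.9%

mol C = 2.59 g CO₂ ÷ 44.009 g/mol = 0.05885 mol
mol H = 2 × 0.397 g H₂O ÷ 18.015 g/mol = 0.04407 mol
mass % H = 0.04443 g ÷ 0.751 g × 100%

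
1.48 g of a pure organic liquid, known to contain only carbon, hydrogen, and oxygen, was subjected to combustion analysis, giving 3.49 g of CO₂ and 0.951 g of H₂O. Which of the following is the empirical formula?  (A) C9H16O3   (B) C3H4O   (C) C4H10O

(B) C3H4O

mol C = 3.49 g CO₂ ÷ 44.009 g/mol = 0.07930 mol
mol H = 2 × 0.951 g H₂O ÷ 18.015 g/mol = 0.1056 mol
mass O = 1.48 − (0.9525 + 0.1064) = 0.4211 g → mol O = 0.4211 ÷ 15.999 = 0.02632 mol
Divide by the smallest (0.02632 mol): C 3.013, H 4.011, O 1.000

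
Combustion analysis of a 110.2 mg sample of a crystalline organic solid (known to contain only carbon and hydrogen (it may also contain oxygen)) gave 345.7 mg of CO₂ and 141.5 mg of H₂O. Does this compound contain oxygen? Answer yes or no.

no

mol C = 0.3457 g CO₂ ÷ 44.009 g/mol = 0.0078552 mol
mol H = 2 × 0.1415 g H₂O ÷ 18.015 g/mol = 0.015709 mol
C and H together account for 0.11018 g — essentially the entire 0.1102 g sample — so the compound contains no oxygen.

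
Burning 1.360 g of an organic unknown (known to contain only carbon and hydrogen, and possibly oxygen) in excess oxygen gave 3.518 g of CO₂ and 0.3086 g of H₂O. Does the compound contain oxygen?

yes

mol C = 3.518 g CO₂ ÷ 44.009 g/mol = 0.079938 mol
mol H = 2 × 0.3086 g H₂O ÷ 18.015 g/mol = 0.034260 mol
C and H account for only 0.99467 g of the 1.360 g sample; the remaining 0.36533 g must be oxygen.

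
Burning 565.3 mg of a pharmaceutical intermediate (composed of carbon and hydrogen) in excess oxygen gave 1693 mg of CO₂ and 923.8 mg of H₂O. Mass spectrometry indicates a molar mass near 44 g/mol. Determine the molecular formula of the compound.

mol C = 1.693 g CO₂ ÷ 44.009 g/mol = 0.038469 mol
mol H = 2 × 0.9238 g H₂O ÷ 18.015 g/mol = 0.10256 mol
Divide by the smallest (0.038469 mol): C 1.000, H 2.666
Multiplying each by 3 gives whole numbers: C 3.00, H 8.00
Empirical formula: C3H8
Empirical-formula mass = 44.10 g/mol; 44 ÷ 44.10 ≈ 1, so the molecular formula is C3H8.

C3H8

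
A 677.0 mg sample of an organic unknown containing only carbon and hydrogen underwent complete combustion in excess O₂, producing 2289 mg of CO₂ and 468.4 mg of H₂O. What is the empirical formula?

mol C = 2.289 g CO₂ ÷ 44.009 g/mol = 0.052012 mol
mol H = 2 × 0.4684 g H₂O ÷ 18.015 g/mol = 0.052001 mol
Divide by the smallest (0.052001 mol): C 1.000, H 1.000

CH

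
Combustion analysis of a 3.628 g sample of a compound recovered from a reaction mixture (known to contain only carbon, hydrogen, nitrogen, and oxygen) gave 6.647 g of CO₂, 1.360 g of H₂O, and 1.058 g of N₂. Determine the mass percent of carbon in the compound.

50.00%

mol C = 6.647 g CO₂ ÷ 44.009 g/mol = 0.15104 mol
mol H = 2 × 1.360 g H₂O ÷ 18.015 g/mol = 0.15099 mol
mol N = 2 × 1.058 g N₂ ÷ 28.014 g/mol = 0.075534 mol
mass O = 3.628 − (1.8141 + 0.15219 + 1.0580) = 0.60370 g → mol O = 0.60370 ÷ 15.999 = 0.037733 mol
mass % C = 1.8141 g ÷ 3.628 g × 100%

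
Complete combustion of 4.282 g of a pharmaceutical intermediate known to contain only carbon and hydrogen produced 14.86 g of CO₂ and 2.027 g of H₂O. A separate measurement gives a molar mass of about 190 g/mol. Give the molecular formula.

C15H10

mol C = 14.86 g CO₂ ÷ 44.009 g/mol = 0.33766 mol
mol H = 2 × 2.027 g H₂O ÷ 18.015 g/mol = 0.22503 mol
Divide by the smallest (0.22503 mol): C 1.500, H 1.000
Multiplying each by 2 gives whole numbers: C 3.00, H 2.00
Empirical formula: C3H2
Empirical-formula mass = 38.05 g/mol; 190 ÷ 38.05 ≈ 5, so the molecular formula is C15H10.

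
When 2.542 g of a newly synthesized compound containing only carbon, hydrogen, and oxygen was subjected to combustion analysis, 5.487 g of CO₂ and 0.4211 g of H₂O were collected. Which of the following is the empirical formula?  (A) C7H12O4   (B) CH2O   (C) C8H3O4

(C) C8H3O4

mol C = 5.487 g CO₂ ÷ 44.009 g/mol = 0.12468 mol
mol H = 2 × 0.4211 g H₂O ÷ 18.015 g/mol = 0.046750 mol
mass O = 2.542 − (1.4975 + 0.047124) = 0.99736 g → mol O = 0.99736 ÷ 15.999 = 0.062339 mol
Divide by the smallest (0.046750 mol): C 2.667, H 1.000, O 1.333
Multiplying each by 3 gives whole numbers: C 8.00, H 3.00, O 4.00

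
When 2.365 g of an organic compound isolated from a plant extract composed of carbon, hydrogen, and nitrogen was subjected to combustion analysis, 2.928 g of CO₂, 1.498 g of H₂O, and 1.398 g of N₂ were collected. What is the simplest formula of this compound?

C2H5N3

mol C = 2.928 g CO₂ ÷ 44.009 g/mol = 0.066532 mol
mol H = 2 × 1.498 g H₂O ÷ 18.015 g/mol = 0.16631 mol
mol N = 2 × 1.398 g N₂ ÷ 28.014 g/mol = 0.099807 mol
Divide by the smallest (0.066532 mol): C 1.000, H 2.500, N 1.500
Multiplying each by 2 gives whole numbers: C 2.00, H 5.00, N 3.00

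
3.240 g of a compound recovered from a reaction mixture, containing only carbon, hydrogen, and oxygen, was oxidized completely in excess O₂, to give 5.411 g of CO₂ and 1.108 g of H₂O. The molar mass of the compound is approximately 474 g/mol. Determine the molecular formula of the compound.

C18H18O15

mol C = 5.411 g CO₂ ÷ 44.009 g/mol = 0.12295 mol
mol H = 2 × 1.108 g H₂O ÷ 18.015 g/mol = 0.12301 mol
mass O = 3.240 − (1.4768 + 0.12399) = 1.6392 g → mol O = 1.6392 ÷ 15.999 = 0.10246 mol
Divide by the smallest (0.10246 mol): C 1.200, H 1.201, O 1.000
Multiplying each by 5 gives whole numbers: C 6.00, H 6.00, O 5.00
Empirical formula: C6H6O5
Empirical-formula mass = 158.11 g/mol; 474 ÷ 158.11 ≈ 3, so the molecular formula is C18H18O15.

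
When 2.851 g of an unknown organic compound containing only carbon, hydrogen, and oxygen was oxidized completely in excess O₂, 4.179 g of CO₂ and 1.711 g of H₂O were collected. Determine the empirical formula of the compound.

CH2O

mol C = 4.179 g CO₂ ÷ 44.009 g/mol = 0.094958 mol
mol H = 2 × 1.711 g H₂O ÷ 18.015 g/mol = 0.18995 mol
mass O = 2.851 − (1.1405 + 0.19147) = 1.5190 g → mol O = 1.5190 ÷ 15.999 = 0.094943 mol
Divide by the smallest (0.094943 mol): C 1.000, H 2.001, O 1.000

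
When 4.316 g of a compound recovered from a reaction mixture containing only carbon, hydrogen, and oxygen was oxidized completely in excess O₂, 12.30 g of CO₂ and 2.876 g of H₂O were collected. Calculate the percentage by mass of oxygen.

mol C = 12.30 g CO₂ ÷ 44.009 g/mol = 0.27949 mol
mol H = 2 × 2.876 g H₂O ÷ 18.015 g/mol = 0.31929 mol
mass O = 4.316 − (3.3569 + 0.32184) = 0.63722 g → mol O = 0.63722 ÷ 15.999 = 0.039829 mol
mass % O = 0.63722 g ÷ 4.316 g × 100%

14.76%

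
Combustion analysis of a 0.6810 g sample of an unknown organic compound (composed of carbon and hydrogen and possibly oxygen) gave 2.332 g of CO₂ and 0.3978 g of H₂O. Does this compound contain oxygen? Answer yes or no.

no

mol C = 2.332 g CO₂ ÷ 44.009 g/mol = 0.052989 mol
mol H = 2 × 0.3978 g H₂O ÷ 18.015 g/mol = 0.044163 mol
C and H together account for 0.68097 g — essentially the entire 0.6810 g sample — so the compound contains no oxygen.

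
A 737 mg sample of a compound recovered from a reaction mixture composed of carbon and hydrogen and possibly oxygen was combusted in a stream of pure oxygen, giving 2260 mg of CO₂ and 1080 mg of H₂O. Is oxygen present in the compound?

mol C = 2.26 g CO₂ ÷ 44.009 g/mol = 0.05135 mol
mol H = 2 × 1.08 g H₂O ÷ 18.015 g/mol = 0.1199 mol
C and H together account for 0.7377 g — essentially the entire 0.737 g sample — so the compound contains no oxygen.

no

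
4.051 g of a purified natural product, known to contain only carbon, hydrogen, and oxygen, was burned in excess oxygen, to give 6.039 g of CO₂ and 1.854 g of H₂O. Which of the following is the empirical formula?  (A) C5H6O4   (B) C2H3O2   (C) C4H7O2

(B) C2H3O2

mol C = 6.039 g CO₂ ÷ 44.009 g/mol = 0.13722 mol
mol H = 2 × 1.854 g H₂O ÷ 18.015 g/mol = 0.20583 mol
mass O = 4.051 − (1.6482 + 0.20748) = 2.1954 g → mol O = 2.1954 ÷ 15.999 = 0.13722 mol
Divide by the smallest (0.13722 mol): C 1.000, H 1.500, O 1.000
Multiplying each by 2 gives whole numbers: C 2.00, H 3.00, O 2.00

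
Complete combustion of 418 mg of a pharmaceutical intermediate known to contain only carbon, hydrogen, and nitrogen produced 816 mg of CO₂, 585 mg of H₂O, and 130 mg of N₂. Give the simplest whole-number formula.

mol C = 0.816 g CO₂ ÷ 44.009 g/mol = 0.01854 mol
mol H = 2 × 0.585 g H₂O ÷ 18.015 g/mol = 0.06495 mol
mol N = 2 × 0.130 g N₂ ÷ 28.014 g/mol = 0.009281 mol
Divide by the smallest (0.009281 mol): C 1.998, H 6.998, N 1.000

C2H7N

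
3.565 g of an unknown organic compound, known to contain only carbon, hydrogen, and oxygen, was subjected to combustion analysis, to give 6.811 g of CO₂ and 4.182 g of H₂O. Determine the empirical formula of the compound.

mol C = 6.811 g CO₂ ÷ 44.009 g/mol = 0.15476 mol
mol H = 2 × 4.182 g H₂O ÷ 18.015 g/mol = 0.46428 mol
mass O = 3.565 − (1.8589 + 0.46799) = 1.2381 g → mol O = 1.2381 ÷ 15.999 = 0.077388 mol
Divide by the smallest (0.077388 mol): C 2.000, H 5.999, O 1.000

C2H6O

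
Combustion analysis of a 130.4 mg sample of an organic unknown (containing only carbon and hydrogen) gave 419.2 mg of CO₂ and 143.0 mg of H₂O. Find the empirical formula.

mol C = 0.4192 g CO₂ ÷ 44.009 g/mol = 0.0095253 mol
mol H = 2 × 0.1430 g H₂O ÷ 18.015 g/mol = 0.015876 mol
Divide by the smallest (0.0095253 mol): C 1.000, H 1.667
Multiplying each by 3 gives whole numbers: C 3.00, H 5.00

C3H5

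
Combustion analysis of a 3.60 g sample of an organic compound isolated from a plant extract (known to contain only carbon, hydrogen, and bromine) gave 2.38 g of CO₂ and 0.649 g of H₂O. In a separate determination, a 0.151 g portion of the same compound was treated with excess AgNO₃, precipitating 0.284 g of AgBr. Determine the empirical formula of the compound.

C3H4Br2

mol C = 2.38 g CO₂ ÷ 44.009 g/mol = 0.05408 mol
mol H = 2 × 0.649 g H₂O ÷ 18.015 g/mol = 0.07205 mol
From the AgBr data: mol Br per gram of compound = (0.284 ÷ 187.772) ÷ 0.151 = 0.01002 mol/g, so in the 3.60 g combustion sample mol Br = 0.03606 mol
Divide by the smallest (0.03606 mol): C 1.500, H 1.998, Br 1.000
Multiplying each by 2 gives whole numbers: C 3.00, H 4.00, Br 2.00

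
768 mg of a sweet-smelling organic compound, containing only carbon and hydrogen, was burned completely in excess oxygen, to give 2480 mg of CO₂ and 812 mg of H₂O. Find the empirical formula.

C5H8

mol C = 2.48 g CO₂ ÷ 44.009 g/mol = 0.05635 mol
mol H = 2 × 0.812 g H₂O ÷ 18.015 g/mol = 0.09015 mol
Divide by the smallest (0.05635 mol): C 1.000, H 1.600
Multiplying each by 5 gives whole numbers: C 5.00, H 8.00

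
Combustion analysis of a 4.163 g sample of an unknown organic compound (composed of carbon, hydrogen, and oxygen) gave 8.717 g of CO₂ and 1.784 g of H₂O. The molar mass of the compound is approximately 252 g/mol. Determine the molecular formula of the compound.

C12H12O6

mol C = 8.717 g CO₂ ÷ 44.009 g/mol = 0.19807 mol
mol H = 2 × 1.784 g H₂O ÷ 18.015 g/mol = 0.19806 mol
mass O = 4.163 − (2.3791 + 0.19964) = 1.5843 g → mol O = 1.5843 ÷ 15.999 = 0.099025 mol
Divide by the smallest (0.099025 mol): C 2.000, H 2.000, O 1.000
Empirical formula: C2H2O
Empirical-formula mass = 42.04 g/mol; 252 ÷ 42.04 ≈ 6, so the molecular formula is C12H12O6.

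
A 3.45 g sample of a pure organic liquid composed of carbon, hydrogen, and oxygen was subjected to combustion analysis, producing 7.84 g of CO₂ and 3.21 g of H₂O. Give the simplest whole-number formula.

C3H6O

mol C = 7.84 g CO₂ ÷ 44.009 g/mol = 0.1781 mol
mol H = 2 × 3.21 g H₂O ÷ 18.015 g/mol = 0.3564 mol
mass O = 3.45 − (2.140 + 0.3592) = 0.9511 g → mol O = 0.9511 ÷ 15.999 = 0.05945 mol
Divide by the smallest (0.05945 mol): C 2.997, H 5.995, O 1.000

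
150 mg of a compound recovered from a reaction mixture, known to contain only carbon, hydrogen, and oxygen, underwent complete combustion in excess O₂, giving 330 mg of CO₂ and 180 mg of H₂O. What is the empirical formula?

C3H8O

mol C = 0.330 g CO₂ ÷ 44.009 g/mol = 0.007498 mol
mol H = 2 × 0.180 g H₂O ÷ 18.015 g/mol = 0.01998 mol
mass O = 0.150 − (0.09006 + 0.02014) = 0.03979 g → mol O = 0.03979 ÷ 15.999 = 0.002487 mol
Divide by the smallest (0.002487 mol): C 3.015, H 8.034, O 1.000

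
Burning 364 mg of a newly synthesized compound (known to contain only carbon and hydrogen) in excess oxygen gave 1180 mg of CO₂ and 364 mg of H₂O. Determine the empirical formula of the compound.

mol C = 1.18 g CO₂ ÷ 44.009 g/mol = 0.02681 mol
mol H = 2 × 0.364 g H₂O ÷ 18.015 g/mol = 0.04041 mol
Divide by the smallest (0.02681 mol): C 1.000, H 1.507
Multiplying each by 2 gives whole numbers: C 2.00, H 3.01

C2H3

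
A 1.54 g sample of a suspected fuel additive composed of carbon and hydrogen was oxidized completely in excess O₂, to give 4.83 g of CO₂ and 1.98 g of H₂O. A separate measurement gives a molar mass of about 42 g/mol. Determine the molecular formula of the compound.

C3H6

mol C = 4.83 g CO₂ ÷ 44.009 g/mol = 0.1098 mol
mol H = 2 × 1.98 g H₂O ÷ 18.015 g/mol = 0.2198 mol
Divide by the smallest (0.1098 mol): C 1.000, H 2.003
Empirical formula: CH2
Empirical-formula mass = 14.03 g/mol; 42 ÷ 14.03 ≈ 3, so the molecular formula is C3H6.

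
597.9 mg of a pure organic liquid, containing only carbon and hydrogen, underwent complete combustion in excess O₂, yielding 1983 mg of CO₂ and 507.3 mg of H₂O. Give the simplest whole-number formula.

C4H5

mol C = 1.983 g CO₂ ÷ 44.009 g/mol = 0.045059 mol
mol H = 2 × 0.5073 g H₂O ÷ 18.015 g/mol = 0.056320 mol
Divide by the smallest (0.045059 mol): C 1.000, H 1.250
Multiplying each by 4 gives whole numbers: C 4.00, H 5.00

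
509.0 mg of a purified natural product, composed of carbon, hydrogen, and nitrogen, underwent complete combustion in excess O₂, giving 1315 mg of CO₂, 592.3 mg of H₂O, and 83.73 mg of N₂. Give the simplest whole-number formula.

C5H11N

mol C = 1.315 g CO₂ ÷ 44.009 g/mol = 0.029880 mol
mol H = 2 × 0.5923 g H₂O ÷ 18.015 g/mol = 0.065756 mol
mol N = 2 × 0.08373 g N₂ ÷ 28.014 g/mol = 0.0059777 mol
Divide by the smallest (0.0059777 mol): C 4.999, H 11.000, N 1.000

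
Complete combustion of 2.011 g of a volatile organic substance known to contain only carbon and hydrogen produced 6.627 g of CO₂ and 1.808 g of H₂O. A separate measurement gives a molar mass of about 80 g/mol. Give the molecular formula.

mol C = 6.627 g CO₂ ÷ 44.009 g/mol = 0.15058 mol
mol H = 2 × 1.808 g H₂O ÷ 18.015 g/mol = 0.20072 mol
Divide by the smallest (0.15058 mol): C 1.000, H 1.333
Multiplying each by 3 gives whole numbers: C 3.00, H 4.00
Empirical formula: C3H4
Empirical-formula mass = 40.06 g/mol; 80 ÷ 40.06 ≈ 2, so the molecular formula is C6H8.

C6H8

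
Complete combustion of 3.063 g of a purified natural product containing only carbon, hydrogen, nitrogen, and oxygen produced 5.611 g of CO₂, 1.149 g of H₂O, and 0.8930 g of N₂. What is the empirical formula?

mol C = 5.611 g CO₂ ÷ 44.009 g/mol = 0.12750 mol
mol H = 2 × 1.149 g H₂O ÷ 18.015 g/mol = 0.12756 mol
mol N = 2 × 0.8930 g N₂ ÷ 28.014 g/mol = 0.063754 mol
mass O = 3.063 − (1.5314 + 0.12858 + 0.89300) = 0.51006 g → mol O = 0.51006 ÷ 15.999 = 0.031881 mol
Divide by the smallest (0.031881 mol): C 3.999, H 4.001, N 2.000, O 1.000

C4H4N2O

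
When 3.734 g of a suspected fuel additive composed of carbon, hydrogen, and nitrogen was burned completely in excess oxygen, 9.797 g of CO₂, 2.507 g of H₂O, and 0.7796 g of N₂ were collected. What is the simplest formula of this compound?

C4H5N

mol C = 9.797 g CO₂ ÷ 44.009 g/mol = 0.22261 mol
mol H = 2 × 2.507 g H₂O ÷ 18.015 g/mol = 0.27832 mol
mol N = 2 × 0.7796 g N₂ ÷ 28.014 g/mol = 0.055658 mol
Divide by the smallest (0.055658 mol): C 4.000, H 5.001, N 1.000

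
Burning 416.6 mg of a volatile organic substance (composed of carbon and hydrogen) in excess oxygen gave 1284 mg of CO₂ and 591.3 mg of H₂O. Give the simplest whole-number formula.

C4H9

mol C = 1.284 g CO₂ ÷ 44.009 g/mol = 0.029176 mol
mol H = 2 × 0.5913 g H₂O ÷ 18.015 g/mol = 0.065645 mol
Divide by the smallest (0.029176 mol): C 1.000, H 2.250
Multiplying each by 4 gives whole numbers: C 4.00, H 9.00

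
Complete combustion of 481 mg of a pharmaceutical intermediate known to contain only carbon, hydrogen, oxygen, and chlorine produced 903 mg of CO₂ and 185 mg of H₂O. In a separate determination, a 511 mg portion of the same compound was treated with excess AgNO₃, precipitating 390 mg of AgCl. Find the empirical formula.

mol C = 0.903 g CO₂ ÷ 44.009 g/mol = 0.02052 mol
mol H = 2 × 0.185 g H₂O ÷ 18.015 g/mol = 0.02054 mol
From the AgCl data: mol Cl per gram of compound = (0.390 ÷ 143.318) ÷ 0.511 = 0.005325 mol/g, so in the 0.481 g combustion sample mol Cl = 0.002561 mol
mass O = 0.481 − (0.2464 + 0.02070 + 0.09080) = 0.1230 g → mol O = 0.1230 ÷ 15.999 = 0.007691 mol
Divide by the smallest (0.002561 mol): C 8.010, H 8.018, Cl 1.000, O 3.003

C8H8ClO3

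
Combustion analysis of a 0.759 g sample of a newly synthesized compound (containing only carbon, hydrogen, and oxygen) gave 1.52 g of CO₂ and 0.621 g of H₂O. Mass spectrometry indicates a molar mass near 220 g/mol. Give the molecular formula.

C10H20O5

mol C = 1.52 g CO₂ ÷ 44.009 g/mol = 0.03454 mol
mol H = 2 × 0.621 g H₂O ÷ 18.015 g/mol = 0.06894 mol
mass O = 0.759 − (0.4148 + 0.06949) = 0.2747 g → mol O = 0.2747 ÷ 15.999 = 0.01717 mol
Divide by the smallest (0.01717 mol): C 2.012, H 4.016, O 1.000
Empirical formula: C2H4O
Empirical-formula mass = 44.05 g/mol; 220 ÷ 44.05 ≈ 5, so the molecular formula is C10H20O5.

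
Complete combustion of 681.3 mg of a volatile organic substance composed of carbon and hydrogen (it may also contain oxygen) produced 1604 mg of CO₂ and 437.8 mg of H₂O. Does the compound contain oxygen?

mol C = 1.604 g CO₂ ÷ 44.009 g/mol = 0.036447 mol
mol H = 2 × 0.4378 g H₂O ÷ 18.015 g/mol = 0.048604 mol
C and H account for only 0.48676 g of the 0.6813 g sample; the remaining 0.19454 g must be oxygen.

yes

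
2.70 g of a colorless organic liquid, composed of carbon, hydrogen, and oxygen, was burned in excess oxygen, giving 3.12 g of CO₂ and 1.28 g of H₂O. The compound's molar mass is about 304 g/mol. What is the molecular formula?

mol C = 3.12 g CO₂ ÷ 44.009 g/mol = 0.07089 mol
mol H = 2 × 1.28 g H₂O ÷ 18.015 g/mol = 0.1421 mol
mass O = 2.70 − (0.8515 + 0.1432) = 1.705 g → mol O = 1.705 ÷ 15.999 = 0.1066 mol
Divide by the smallest (0.07089 mol): C 1.000, H 2.004, O 1.503
Multiplying each by 2 gives whole numbers: C 2.00, H 4.01, O 3.01
Empirical formula: C2H4O3
Empirical-formula mass = 76.05 g/mol; 304 ÷ 76.05 ≈ 4, so the molecular formula is C8H16O12.

C8H16O12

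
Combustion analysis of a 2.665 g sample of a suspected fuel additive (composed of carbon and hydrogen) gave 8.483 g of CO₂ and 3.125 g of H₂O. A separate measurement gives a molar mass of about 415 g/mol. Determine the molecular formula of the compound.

mol C = 8.483 g CO₂ ÷ 44.009 g/mol = 0.19276 mol
mol H = 2 × 3.125 g H₂O ÷ 18.015 g/mol = 0.34693 mol
Divide by the smallest (0.19276 mol): C 1.000, H 1.800
Multiplying each by 5 gives whole numbers: C 5.00, H 9.00
Empirical formula: C5H9
Empirical-formula mass = 69.13 g/mol; 415 ÷ 69.13 ≈ 6, so the molecular formula is C30H54.

C30H54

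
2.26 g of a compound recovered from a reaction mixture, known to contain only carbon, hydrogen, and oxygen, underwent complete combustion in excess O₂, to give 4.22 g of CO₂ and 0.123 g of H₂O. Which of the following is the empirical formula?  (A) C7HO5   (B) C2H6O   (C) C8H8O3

(A) C7HO5

mol C = 4.22 g CO₂ ÷ 44.009 g/mol = 0.09589 mol
mol H = 2 × 0.123 g H₂O ÷ 18.015 g/mol = 0.01366 mol
mass O = 2.26 − (1.152 + 0.01376) = 1.095 g → mol O = 1.095 ÷ 15.999 = 0.06841 mol
Divide by the smallest (0.01366 mol): C 7.022, H 1.000, O 5.010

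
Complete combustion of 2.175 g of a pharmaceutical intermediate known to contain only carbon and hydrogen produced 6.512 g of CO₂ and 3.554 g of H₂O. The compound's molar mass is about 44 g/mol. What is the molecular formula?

mol C = 6.512 g CO₂ ÷ 44.009 g/mol = 0.14797 mol
mol H = 2 × 3.554 g H₂O ÷ 18.015 g/mol = 0.39456 mol
Divide by the smallest (0.14797 mol): C 1.000, H 2.666
Multiplying each by 3 gives whole numbers: C 3.00, H 8.00
Empirical formula: C3H8
Empirical-formula mass = 44.10 g/mol; 44 ÷ 44.10 ≈ 1, so the molecular formula is C3H8.

C3H8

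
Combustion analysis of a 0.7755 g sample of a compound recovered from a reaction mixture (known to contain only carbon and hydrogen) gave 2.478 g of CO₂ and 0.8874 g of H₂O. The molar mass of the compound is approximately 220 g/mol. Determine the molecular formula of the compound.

C16H28

mol C = 2.478 g CO₂ ÷ 44.009 g/mol = 0.056307 mol
mol H = 2 × 0.8874 g H₂O ÷ 18.015 g/mol = 0.098518 mol
Divide by the smallest (0.056307 mol): C 1.000, H 1.750
Multiplying each by 4 gives whole numbers: C 4.00, H 7.00
Empirical formula: C4H7
Empirical-formula mass = 55.10 g/mol; 220 ÷ 55.10 ≈ 4, so the molecular formula is C16H28.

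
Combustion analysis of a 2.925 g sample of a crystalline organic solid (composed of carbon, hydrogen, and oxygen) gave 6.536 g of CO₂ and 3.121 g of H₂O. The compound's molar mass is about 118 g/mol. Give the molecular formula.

C6H14O2

mol C = 6.536 g CO₂ ÷ 44.009 g/mol = 0.14852 mol
mol H = 2 × 3.121 g H₂O ÷ 18.015 g/mol = 0.34649 mol
mass O = 2.925 − (1.7838 + 0.34926) = 0.79192 g → mol O = 0.79192 ÷ 15.999 = 0.049498 mol
Divide by the smallest (0.049498 mol): C 3.000, H 7.000, O 1.000
Empirical formula: C3H7O
Empirical-formula mass = 59.09 g/mol; 118 ÷ 59.09 ≈ 2, so the molecular formula is C6H14O2.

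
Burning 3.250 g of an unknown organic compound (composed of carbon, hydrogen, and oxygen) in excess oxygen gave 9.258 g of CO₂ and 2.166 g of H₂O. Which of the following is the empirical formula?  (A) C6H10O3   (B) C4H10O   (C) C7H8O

mol C = 9.258 g CO₂ ÷ 44.009 g/mol = 0.21037 mol
mol H = 2 × 2.166 g H₂O ÷ 18.015 g/mol = 0.24047 mol
mass O = 3.250 − (2.5267 + 0.24239) = 0.48090 g → mol O = 0.48090 ÷ 15.999 = 0.030058 mol
Divide by the smallest (0.030058 mol): C 6.999, H 8.000, O 1.000

(C) C7H8O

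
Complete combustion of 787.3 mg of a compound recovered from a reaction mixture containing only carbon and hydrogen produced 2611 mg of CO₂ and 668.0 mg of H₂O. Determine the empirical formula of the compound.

mol C = 2.611 g CO₂ ÷ 44.009 g/mol = 0.059329 mol
mol H = 2 × 0.6680 g H₂O ÷ 18.015 g/mol = 0.074160 mol
Divide by the smallest (0.059329 mol): C 1.000, H 1.250
Multiplying each by 4 gives whole numbers: C 4.00, H 5.00

C4H5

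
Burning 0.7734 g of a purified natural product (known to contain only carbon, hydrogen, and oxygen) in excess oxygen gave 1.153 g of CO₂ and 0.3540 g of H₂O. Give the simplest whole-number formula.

C2H3O2

mol C = 1.153 g CO₂ ÷ 44.009 g/mol = 0.026199 mol
mol H = 2 × 0.3540 g H₂O ÷ 18.015 g/mol = 0.039301 mol
mass O = 0.7734 − (0.31468 + 0.039615) = 0.41911 g → mol O = 0.41911 ÷ 15.999 = 0.026196 mol
Divide by the smallest (0.026196 mol): C 1.000, H 1.500, O 1.000
Multiplying each by 2 gives whole numbers: C 2.00, H 3.00, O 2.00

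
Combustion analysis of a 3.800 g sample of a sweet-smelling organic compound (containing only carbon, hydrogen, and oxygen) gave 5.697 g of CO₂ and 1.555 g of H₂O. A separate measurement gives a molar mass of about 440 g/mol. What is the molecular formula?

mol C = 5.697 g CO₂ ÷ 44.009 g/mol = 0.12945 mol
mol H = 2 × 1.555 g H₂O ÷ 18.015 g/mol = 0.17263 mol
mass O = 3.800 − (1.5548 + 0.17401) = 2.0712 g → mol O = 2.0712 ÷ 15.999 = 0.12946 mol
Divide by the smallest (0.12945 mol): C 1.000, H 1.334, O 1.000
Multiplying each by 3 gives whole numbers: C 3.00, H 4.00, O 3.00
Empirical formula: C3H4O3
Empirical-formula mass = 88.06 g/mol; 440 ÷ 88.06 ≈ 5, so the molecular formula is C15H20O15.

C15H20O15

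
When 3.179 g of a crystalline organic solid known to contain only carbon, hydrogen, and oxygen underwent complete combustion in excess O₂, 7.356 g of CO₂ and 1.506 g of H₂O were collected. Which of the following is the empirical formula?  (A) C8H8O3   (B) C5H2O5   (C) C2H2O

mol C = 7.356 g CO₂ ÷ 44.009 g/mol = 0.16715 mol
mol H = 2 × 1.506 g H₂O ÷ 18.015 g/mol = 0.16719 mol
mass O = 3.179 − (2.0076 + 0.16853) = 1.0029 g → mol O = 1.0029 ÷ 15.999 = 0.062683 mol
Divide by the smallest (0.062683 mol): C 2.667, H 2.667, O 1.000
Multiplying each by 3 gives whole numbers: C 8.00, H 8.00, O 3.00

(A) C8H8O3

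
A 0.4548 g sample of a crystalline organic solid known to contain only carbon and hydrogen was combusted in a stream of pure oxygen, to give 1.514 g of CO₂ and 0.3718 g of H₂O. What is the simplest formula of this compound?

mol C = 1.514 g CO₂ ÷ 44.009 g/mol = 0.034402 mol
mol H = 2 × 0.3718 g H₂O ÷ 18.015 g/mol = 0.041277 mol
Divide by the smallest (0.034402 mol): C 1.000, H 1.200
Multiplying each by 5 gives whole numbers: C 5.00, H 6.00

C5H6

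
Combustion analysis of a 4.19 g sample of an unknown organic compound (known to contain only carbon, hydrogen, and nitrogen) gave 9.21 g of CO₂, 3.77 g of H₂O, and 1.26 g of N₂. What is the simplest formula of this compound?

C7H14N3

mol C = 9.21 g CO₂ ÷ 44.009 g/mol = 0.2093 mol
mol H = 2 × 3.77 g H₂O ÷ 18.015 g/mol = 0.4185 mol
mol N = 2 × 1.26 g N₂ ÷ 28.014 g/mol = 0.08996 mol
Divide by the smallest (0.08996 mol): C 2.326, H 4.653, N 1.000
Multiplying each by 3 gives whole numbers: C 6.98, H 13.96, N 3.00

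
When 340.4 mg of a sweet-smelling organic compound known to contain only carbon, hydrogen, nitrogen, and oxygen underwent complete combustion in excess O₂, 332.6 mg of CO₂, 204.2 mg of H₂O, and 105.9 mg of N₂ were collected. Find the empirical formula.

CH3NO

mol C = 0.3326 g CO₂ ÷ 44.009 g/mol = 0.0075575 mol
mol H = 2 × 0.2042 g H₂O ÷ 18.015 g/mol = 0.022670 mol
mol N = 2 × 0.1059 g N₂ ÷ 28.014 g/mol = 0.0075605 mol
mass O = 0.3404 − (0.090774 + 0.022851 + 0.10590) = 0.12087 g → mol O = 0.12087 ÷ 15.999 = 0.0075552 mol
Divide by the smallest (0.0075552 mol): C 1.000, H 3.001, N 1.001, O 1.000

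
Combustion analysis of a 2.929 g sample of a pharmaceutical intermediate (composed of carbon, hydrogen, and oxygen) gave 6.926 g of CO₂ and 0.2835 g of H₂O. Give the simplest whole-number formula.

C5HO2

mol C = 6.926 g CO₂ ÷ 44.009 g/mol = 0.15738 mol
mol H = 2 × 0.2835 g H₂O ÷ 18.015 g/mol = 0.031474 mol
mass O = 2.929 − (1.8903 + 0.031726) = 1.0070 g → mol O = 1.0070 ÷ 15.999 = 0.062943 mol
Divide by the smallest (0.031474 mol): C 5.000, H 1.000, O 2.000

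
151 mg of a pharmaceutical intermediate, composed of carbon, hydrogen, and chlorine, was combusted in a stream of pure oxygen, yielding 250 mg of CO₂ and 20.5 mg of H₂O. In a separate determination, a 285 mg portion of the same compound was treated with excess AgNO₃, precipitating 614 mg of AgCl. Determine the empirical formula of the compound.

C5H2Cl2

mol C = 0.250 g CO₂ ÷ 44.009 g/mol = 0.005681 mol
mol H = 2 × 0.0205 g H₂O ÷ 18.015 g/mol = 0.002276 mol
From the AgCl data: mol Cl per gram of compound = (0.614 ÷ 143.318) ÷ 0.285 = 0.01503 mol/g, so in the 0.151 g combustion sample mol Cl = 0.002270 mol
Divide by the smallest (0.002270 mol): C 2.503, H 1.003, Cl 1.000
Multiplying each by 2 gives whole numbers: C 5.01, H 2.01, Cl 2.00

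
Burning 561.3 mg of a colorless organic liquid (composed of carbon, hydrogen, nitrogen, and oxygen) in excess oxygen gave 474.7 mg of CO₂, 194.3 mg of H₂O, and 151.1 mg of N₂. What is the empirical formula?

mol C = 0.4747 g CO₂ ÷ 44.009 g/mol = 0.010786 mol
mol H = 2 × 0.1943 g H₂O ÷ 18.015 g/mol = 0.021571 mol
mol N = 2 × 0.1511 g N₂ ÷ 28.014 g/mol = 0.010787 mol
mass O = 0.5613 − (0.12956 + 0.021743 + 0.15110) = 0.25890 g → mol O = 0.25890 ÷ 15.999 = 0.016182 mol
Divide by the smallest (0.010786 mol): C 1.000, H 2.000, N 1.000, O 1.500
Multiplying each by 2 gives whole numbers: C 2.00, H 4.00, N 2.00, O 3.00

C2H4N2O3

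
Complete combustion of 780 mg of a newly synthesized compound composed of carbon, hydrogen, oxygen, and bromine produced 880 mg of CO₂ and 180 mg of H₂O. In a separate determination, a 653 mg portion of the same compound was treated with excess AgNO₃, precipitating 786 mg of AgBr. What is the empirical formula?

C8H8Br2O3

mol C = 0.880 g CO₂ ÷ 44.009 g/mol = 0.02000 mol
mol H = 2 × 0.180 g H₂O ÷ 18.015 g/mol = 0.01998 mol
From the AgBr data: mol Br per gram of compound = (0.786 ÷ 187.772) ÷ 0.653 = 0.006410 mol/g, so in the 0.780 g combustion sample mol Br = 0.005000 mol
mass O = 0.780 − (0.2402 + 0.02014 + 0.3995) = 0.1202 g → mol O = 0.1202 ÷ 15.999 = 0.007511 mol
Divide by the smallest (0.005000 mol): C 3.999, H 3.997, Br 1.000, O 1.502
Multiplying each by 2 gives whole numbers: C 8.00, H 7.99, Br 2.00, O 3.00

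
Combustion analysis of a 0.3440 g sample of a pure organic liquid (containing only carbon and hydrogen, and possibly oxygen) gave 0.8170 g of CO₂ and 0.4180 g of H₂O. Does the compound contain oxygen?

mol C = 0.8170 g CO₂ ÷ 44.009 g/mol = 0.018564 mol
mol H = 2 × 0.4180 g H₂O ÷ 18.015 g/mol = 0.046406 mol
C and H account for only 0.26975 g of the 0.3440 g sample; the remaining 0.074246 g must be oxygen.

yes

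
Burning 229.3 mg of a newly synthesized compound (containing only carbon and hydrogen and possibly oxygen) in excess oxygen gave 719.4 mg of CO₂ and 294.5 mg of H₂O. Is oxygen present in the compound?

no

mol C = 0.7194 g CO₂ ÷ 44.009 g/mol = 0.016347 mol
mol H = 2 × 0.2945 g H₂O ÷ 18.015 g/mol = 0.032695 mol
C and H together account for 0.22930 g — essentially the entire 0.2293 g sample — so the compound contains no oxygen.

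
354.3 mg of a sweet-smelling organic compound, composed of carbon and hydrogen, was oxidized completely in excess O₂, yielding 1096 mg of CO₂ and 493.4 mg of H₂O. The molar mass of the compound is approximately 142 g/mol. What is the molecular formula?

C10H22

mol C = 1.096 g CO₂ ÷ 44.009 g/mol = 0.024904 mol
mol H = 2 × 0.4934 g H₂O ÷ 18.015 g/mol = 0.054777 mol
Divide by the smallest (0.024904 mol): C 1.000, H 2.200
Multiplying each by 5 gives whole numbers: C 5.00, H 11.00
Empirical formula: C5H11
Empirical-formula mass = 71.14 g/mol; 142 ÷ 71.14 ≈ 2, so the molecular formula is C10H22.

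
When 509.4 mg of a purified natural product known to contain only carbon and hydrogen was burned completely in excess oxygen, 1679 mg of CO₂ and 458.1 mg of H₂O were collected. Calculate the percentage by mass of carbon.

89.96%

mol C = 1.679 g CO₂ ÷ 44.009 g/mol = 0.038151 mol
mol H = 2 × 0.4581 g H₂O ÷ 18.015 g/mol = 0.050858 mol
mass % C = 0.45824 g ÷ 0.5094 g × 100%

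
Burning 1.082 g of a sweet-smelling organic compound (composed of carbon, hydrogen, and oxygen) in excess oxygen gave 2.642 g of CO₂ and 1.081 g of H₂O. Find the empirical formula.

mol C = 2.642 g CO₂ ÷ 44.009 g/mol = 0.060033 mol
mol H = 2 × 1.081 g H₂O ÷ 18.015 g/mol = 0.12001 mol
mass O = 1.082 − (0.72106 + 0.12097) = 0.23997 g → mol O = 0.23997 ÷ 15.999 = 0.014999 mol
Divide by the smallest (0.014999 mol): C 4.002, H 8.001, O 1.000

C4H8O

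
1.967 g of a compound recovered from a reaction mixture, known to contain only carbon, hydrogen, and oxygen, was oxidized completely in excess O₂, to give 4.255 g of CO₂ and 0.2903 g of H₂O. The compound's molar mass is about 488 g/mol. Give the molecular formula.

C24H8O12

mol C = 4.255 g CO₂ ÷ 44.009 g/mol = 0.096685 mol
mol H = 2 × 0.2903 g H₂O ÷ 18.015 g/mol = 0.032229 mol
mass O = 1.967 − (1.1613 + 0.032487) = 0.77323 g → mol O = 0.77323 ÷ 15.999 = 0.048330 mol
Divide by the smallest (0.032229 mol): C 3.000, H 1.000, O 1.500
Multiplying each by 2 gives whole numbers: C 6.00, H 2.00, O 3.00
Empirical formula: C6H2O3
Empirical-formula mass = 122.08 g/mol; 488 ÷ 122.08 ≈ 4, so the molecular formula is C24H8O12.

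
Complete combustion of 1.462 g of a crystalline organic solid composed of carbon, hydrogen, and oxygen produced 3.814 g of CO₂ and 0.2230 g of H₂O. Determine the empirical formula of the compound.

mol C = 3.814 g CO₂ ÷ 44.009 g/mol = 0.086664 mol
mol H = 2 × 0.2230 g H₂O ÷ 18.015 g/mol = 0.024757 mol
mass O = 1.462 − (1.0409 + 0.024955) = 0.39612 g → mol O = 0.39612 ÷ 15.999 = 0.024759 mol
Divide by the smallest (0.024757 mol): C 3.501, H 1.000, O 1.000
Multiplying each by 2 gives whole numbers: C 7.00, H 2.00, O 2.00

C7H2O2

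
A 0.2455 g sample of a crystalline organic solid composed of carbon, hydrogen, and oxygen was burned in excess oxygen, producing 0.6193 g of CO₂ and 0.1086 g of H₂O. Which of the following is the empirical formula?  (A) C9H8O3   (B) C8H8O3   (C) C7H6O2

mol C = 0.6193 g CO₂ ÷ 44.009 g/mol = 0.014072 mol
mol H = 2 × 0.1086 g H₂O ÷ 18.015 g/mol = 0.012057 mol
mass O = 0.2455 − (0.16902 + 0.012153) = 0.064327 g → mol O = 0.064327 ÷ 15.999 = 0.0040207 mol
Divide by the smallest (0.0040207 mol): C 3.500, H 2.999, O 1.000
Multiplying each by 2 gives whole numbers: C 7.00, H 6.00, O 2.00

(C) C7H6O2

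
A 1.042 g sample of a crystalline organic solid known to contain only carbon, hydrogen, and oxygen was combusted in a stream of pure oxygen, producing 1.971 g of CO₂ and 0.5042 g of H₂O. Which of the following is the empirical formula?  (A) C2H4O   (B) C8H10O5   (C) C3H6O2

(B) C8H10O5

mol C = 1.971 g CO₂ ÷ 44.009 g/mol = 0.044786 mol
mol H = 2 × 0.5042 g H₂O ÷ 18.015 g/mol = 0.055976 mol
mass O = 1.042 − (0.53793 + 0.056423) = 0.44765 g → mol O = 0.44765 ÷ 15.999 = 0.027980 mol
Divide by the smallest (0.027980 mol): C 1.601, H 2.001, O 1.000
Multiplying each by 5 gives whole numbers: C 8.00, H 10.00, O 5.00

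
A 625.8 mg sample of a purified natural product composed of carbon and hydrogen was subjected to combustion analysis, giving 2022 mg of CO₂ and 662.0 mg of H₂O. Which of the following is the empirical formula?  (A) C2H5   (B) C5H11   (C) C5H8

mol C = 2.022 g CO₂ ÷ 44.009 g/mol = 0.045945 mol
mol H = 2 × 0.6620 g H₂O ÷ 18.015 g/mol = 0.073494 mol
Divide by the smallest (0.045945 mol): C 1.000, H 1.600
Multiplying each by 5 gives whole numbers: C 5.00, H 8.00

(C) C5H8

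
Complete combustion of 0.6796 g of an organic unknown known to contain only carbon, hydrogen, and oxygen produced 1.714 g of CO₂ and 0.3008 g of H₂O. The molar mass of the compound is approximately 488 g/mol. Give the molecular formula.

C28H24O8

mol C = 1.714 g CO₂ ÷ 44.009 g/mol = 0.038947 mol
mol H = 2 × 0.3008 g H₂O ÷ 18.015 g/mol = 0.033394 mol
mass O = 0.6796 − (0.46779 + 0.033662) = 0.17815 g → mol O = 0.17815 ÷ 15.999 = 0.011135 mol
Divide by the smallest (0.011135 mol): C 3.498, H 2.999, O 1.000
Multiplying each by 2 gives whole numbers: C 7.00, H 6.00, O 2.00
Empirical formula: C7H6O2
Empirical-formula mass = 122.12 g/mol; 488 ÷ 122.12 ≈ 4, so the molecular formula is C28H24O8.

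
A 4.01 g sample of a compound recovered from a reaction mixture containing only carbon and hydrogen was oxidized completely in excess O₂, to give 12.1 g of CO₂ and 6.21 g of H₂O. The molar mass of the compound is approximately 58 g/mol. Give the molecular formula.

C4H10

mol C = 12.1 g CO₂ ÷ 44.009 g/mol = 0.2749 mol
mol H = 2 × 6.21 g H₂O ÷ 18.015 g/mol = 0.6894 mol
Divide by the smallest (0.2749 mol): C 1.000, H 2.508
Multiplying each by 2 gives whole numbers: C 2.00, H 5.02
Empirical formula: C2H5
Empirical-formula mass = 29.06 g/mol; 58 ÷ 29.06 ≈ 2, so the molecular formula is C4H10.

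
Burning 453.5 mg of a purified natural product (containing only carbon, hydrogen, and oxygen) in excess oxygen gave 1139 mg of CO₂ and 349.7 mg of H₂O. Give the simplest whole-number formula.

mol C = 1.139 g CO₂ ÷ 44.009 g/mol = 0.025881 mol
mol H = 2 × 0.3497 g H₂O ÷ 18.015 g/mol = 0.038823 mol
mass O = 0.4535 − (0.31086 + 0.039134) = 0.10351 g → mol O = 0.10351 ÷ 15.999 = 0.0064697 mol
Divide by the smallest (0.0064697 mol): C 4.000, H 6.001, O 1.000

C4H6O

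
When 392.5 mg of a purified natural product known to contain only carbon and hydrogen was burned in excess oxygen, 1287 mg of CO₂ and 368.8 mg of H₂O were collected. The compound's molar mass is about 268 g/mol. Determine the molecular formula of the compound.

C20H28

mol C = 1.287 g CO₂ ÷ 44.009 g/mol = 0.029244 mol
mol H = 2 × 0.3688 g H₂O ÷ 18.015 g/mol = 0.040944 mol
Divide by the smallest (0.029244 mol): C 1.000, H 1.400
Multiplying each by 5 gives whole numbers: C 5.00, H 7.00
Empirical formula: C5H7
Empirical-formula mass = 67.11 g/mol; 268 ÷ 67.11 ≈ 4, so the molecular formula is C20H28.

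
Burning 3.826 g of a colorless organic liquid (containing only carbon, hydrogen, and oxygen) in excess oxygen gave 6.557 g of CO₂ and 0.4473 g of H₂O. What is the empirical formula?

mol C = 6.557 g CO₂ ÷ 44.009 g/mol = 0.14899 mol
mol H = 2 × 0.4473 g H₂O ÷ 18.015 g/mol = 0.049659 mol
mass O = 3.826 − (1.7895 + 0.050056) = 1.9864 g → mol O = 1.9864 ÷ 15.999 = 0.12416 mol
Divide by the smallest (0.049659 mol): C 3.000, H 1.000, O 2.500
Multiplying each by 2 gives whole numbers: C 6.00, H 2.00, O 5.00

C6H2O5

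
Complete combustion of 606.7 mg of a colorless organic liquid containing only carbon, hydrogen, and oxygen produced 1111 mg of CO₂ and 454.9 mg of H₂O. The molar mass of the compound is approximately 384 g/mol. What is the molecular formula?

mol C = 1.111 g CO₂ ÷ 44.009 g/mol = 0.025245 mol
mol H = 2 × 0.4549 g H₂O ÷ 18.015 g/mol = 0.050502 mol
mass O = 0.6067 − (0.30322 + 0.050906) = 0.25258 g → mol O = 0.25258 ÷ 15.999 = 0.015787 mol
Divide by the smallest (0.015787 mol): C 1.599, H 3.199, O 1.000
Multiplying each by 5 gives whole numbers: C 8.00, H 15.99, O 5.00
Empirical formula: C8H16O5
Empirical-formula mass = 192.21 g/mol; 384 ÷ 192.21 ≈ 2, so the molecular formula is C16H32O10.

C16H32O10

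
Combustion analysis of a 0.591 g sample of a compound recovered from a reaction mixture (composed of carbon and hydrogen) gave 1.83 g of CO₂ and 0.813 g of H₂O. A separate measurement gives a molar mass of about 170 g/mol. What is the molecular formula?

mol C = 1.83 g CO₂ ÷ 44.009 g/mol = 0.04158 mol
mol H = 2 × 0.813 g H₂O ÷ 18.015 g/mol = 0.09026 mol
Divide by the smallest (0.04158 mol): C 1.000, H 2.171
Multiplying each by 6 gives whole numbers: C 6.00, H 13.02
Empirical formula: C6H13
Empirical-formula mass = 85.17 g/mol; 170 ÷ 85.17 ≈ 2, so the molecular formula is C12H26.

C12H26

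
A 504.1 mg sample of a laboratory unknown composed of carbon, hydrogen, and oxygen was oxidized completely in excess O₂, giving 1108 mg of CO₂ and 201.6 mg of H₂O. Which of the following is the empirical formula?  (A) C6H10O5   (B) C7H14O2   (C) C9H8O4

mol C = 1.108 g CO₂ ÷ 44.009 g/mol = 0.025177 mol
mol H = 2 × 0.2016 g H₂O ÷ 18.015 g/mol = 0.022381 mol
mass O = 0.5041 − (0.30240 + 0.022560) = 0.17914 g → mol O = 0.17914 ÷ 15.999 = 0.011197 mol
Divide by the smallest (0.011197 mol): C 2.248, H 1.999, O 1.000
Multiplying each by 4 gives whole numbers: C 8.99, H 8.00, O 4.00

(C) C9H8O4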